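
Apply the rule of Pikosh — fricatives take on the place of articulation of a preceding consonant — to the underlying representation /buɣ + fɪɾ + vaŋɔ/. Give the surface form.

/f/ is a voiceless labiodental fricative. The preceding trigger /ɣ/ is velar, so /f/ must become velar as well.
A voiceless velar fricative is [x], so the surface segment is [x].
The same rule applies at the second boundary: /v/ → [z] next to /ɾ/.

[buɣxɪɾzaŋɔ]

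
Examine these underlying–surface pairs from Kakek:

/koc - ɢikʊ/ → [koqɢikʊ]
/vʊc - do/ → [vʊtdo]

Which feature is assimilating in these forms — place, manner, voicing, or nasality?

Underlying /c/ is realised as [q] next to /ɢ/; /ɢ/ itself does not change.
The change palatal → uvular matches the place of the following /ɢ/, identifying this as place assimilation.
The other alternating form patterns the same way: /c/ → [t] before /d/ (palatal → alveolar, matching alveolar) — only place changes, and always toward the following segment.

place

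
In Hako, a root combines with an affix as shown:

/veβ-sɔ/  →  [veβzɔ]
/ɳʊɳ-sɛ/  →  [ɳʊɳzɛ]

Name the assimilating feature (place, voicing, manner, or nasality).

Comparing underlying and surface forms, /s/ → [z] is the alternation; the neighbouring /β/ is constant.
The change voiceless → voiced matches the voicing of the preceding /β/, identifying this as voicing assimilation.
The other alternating form patterns the same way: /s/ → [z] after /ɳ/ (voiceless → voiced, matching voiced) — only voicing changes, and always toward the preceding segment.

voicing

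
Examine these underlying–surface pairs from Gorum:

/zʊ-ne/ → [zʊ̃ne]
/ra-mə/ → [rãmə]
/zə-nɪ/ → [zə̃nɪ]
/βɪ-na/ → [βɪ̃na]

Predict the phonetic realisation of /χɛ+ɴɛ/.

The data show regressive nasality assimilation (vowel nasalisation): /ʊ/ → [ʊ̃] before /n/; /a/ → [ã] before /m/; /ə/ → [ə̃] before /n/; /ɪ/ → [ɪ̃] before /n/ — a vowel is nasalised by an immediately following nasal consonant.
/ɛ/ sits next to the nasal /ɴ/ and is therefore nasalised to [ɛ̃].

[χɛ̃ɴɛ]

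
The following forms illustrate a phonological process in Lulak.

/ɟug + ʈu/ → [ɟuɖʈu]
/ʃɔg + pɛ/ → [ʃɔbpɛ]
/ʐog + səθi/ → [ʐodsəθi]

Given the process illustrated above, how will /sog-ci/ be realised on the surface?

The data show regressive place assimilation: /g/ → [ɖ] before /ʈ/; /g/ → [b] before /p/; /g/ → [d] before /s/. In each pair only place changes, matching the following consonant, while manner and voice stay constant.
The rule targets /g/ (voiced velar stop), which sits before the trigger /c/ (palatal).
Changing only its place to palatal gives [ɟ] — the voiced palatal stop.

[soɟci]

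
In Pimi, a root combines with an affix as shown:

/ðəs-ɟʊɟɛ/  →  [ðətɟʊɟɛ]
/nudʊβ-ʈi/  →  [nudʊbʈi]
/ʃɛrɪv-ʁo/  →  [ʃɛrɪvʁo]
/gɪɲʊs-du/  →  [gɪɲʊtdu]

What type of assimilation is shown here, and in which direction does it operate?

regressive manner assimilation

Underlying /s/ is realised as [t] next to /ɟ/; /ɟ/ itself does not change.
/s/ is a fricative while /ɟ/ is a stop; the output [t] is a stop, matching the trigger — so the feature that spreads is manner.
Place and voice are unchanged, so the assimilation is partial, not total.
The other alternating forms pattern the same way: /β/ → [b] before /ʈ/ (fricative → stop, matching a stop); /s/ → [t] before /d/ (fricative → stop, matching a stop) — only manner changes, and always toward the following segment.
Nothing changes in [ʃɛrɪvʁo]: there the adjacent consonants already agree in manner (/v/ and /ʁ/ are both fricatives), so this form is consistent with the same rule.
The trigger is the following segment, so the direction is regressive (anticipatory).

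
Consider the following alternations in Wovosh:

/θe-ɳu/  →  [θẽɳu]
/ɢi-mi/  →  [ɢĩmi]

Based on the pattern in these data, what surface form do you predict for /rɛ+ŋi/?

[rɛ̃ŋi]

The data show regressive nasality assimilation (vowel nasalisation): /e/ → [ẽ] before /ɳ/; /i/ → [ĩ] before /m/ — a vowel is nasalised by an immediately following nasal consonant.
/ɛ/ sits next to the nasal /ŋ/ and is therefore nasalised to [ɛ̃].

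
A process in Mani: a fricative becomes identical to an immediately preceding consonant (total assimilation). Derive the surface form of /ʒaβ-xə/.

/x/ is the segment targeted by the rule; it sits immediately after /β/, so it assimilates completely and surfaces as [β].

[ʒaββə]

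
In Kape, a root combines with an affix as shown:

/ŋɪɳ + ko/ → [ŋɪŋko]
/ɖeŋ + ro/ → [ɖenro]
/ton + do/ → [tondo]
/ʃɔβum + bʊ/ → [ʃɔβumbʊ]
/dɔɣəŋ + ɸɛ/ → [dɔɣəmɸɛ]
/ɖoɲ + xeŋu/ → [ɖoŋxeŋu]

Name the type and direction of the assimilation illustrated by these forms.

regressive place assimilation

Comparing underlying and surface forms, /ɳ/ → [ŋ] is the alternation; the neighbouring /k/ is constant.
/ɳ/ is retroflex while /k/ is velar; the output [ŋ] is velar, matching the trigger — so the feature that spreads is place.
Manner and voice are unchanged, so the assimilation is partial, not total.
Checking the remaining alternations: /ŋ/ → [n] before /r/ (velar → alveolar, matching alveolar); /ŋ/ → [m] before /ɸ/ (velar → bilabial, matching bilabial); /ɲ/ → [ŋ] before /x/ (palatal → velar, matching velar) — only place changes, and always toward the following segment.
No alternation appears in [tondo], [ʃɔβumbʊ]: there the adjacent consonants already agree in place (/n/ and /d/ are both alveolar; /m/ and /b/ are both bilabial), so these forms are consistent with the same rule.
Since the segment that changes precedes the conditioning segment, the assimilation is regressive.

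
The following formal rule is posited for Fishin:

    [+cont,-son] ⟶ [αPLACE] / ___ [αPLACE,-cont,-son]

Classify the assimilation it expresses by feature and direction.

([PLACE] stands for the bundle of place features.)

The rule copies the place features (abbreviated [PLACE]) from the environment onto the target, so the assimilating feature is place.
The conditioning segment sits to the right of the focus bar, meaning the trigger follows the segment that changes — regressive assimilation.

regressive place assimilation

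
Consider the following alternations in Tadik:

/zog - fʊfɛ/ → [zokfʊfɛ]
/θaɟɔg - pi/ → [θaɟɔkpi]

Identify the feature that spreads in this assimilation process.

Comparing underlying and surface forms, /g/ → [k] is the alternation; the neighbouring /f/ is constant.
/g/ is voiced while /f/ is voiceless; the output [k] is voiceless, matching the trigger — so the feature that spreads is voicing.
The same holds elsewhere in the data: /g/ → [k] before /p/ (voiced → voiceless, matching voiceless) — only voicing changes, and always toward the following segment.

voicing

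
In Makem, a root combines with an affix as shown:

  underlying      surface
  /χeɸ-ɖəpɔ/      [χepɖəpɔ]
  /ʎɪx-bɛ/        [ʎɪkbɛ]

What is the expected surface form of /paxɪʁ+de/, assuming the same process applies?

The data show regressive manner assimilation: /ɸ/ → [p] before /ɖ/; /x/ → [k] before /b/. In each pair only manner changes, matching the following consonant, while place and voice stay constant.
/ʁ/ is a voiced uvular fricative. The following trigger /d/ is a stop, so /ʁ/ must become a stop as well.
The voiced uvular stop is [ɢ], so /ʁ/ → [ɢ].

[paxɪɢde]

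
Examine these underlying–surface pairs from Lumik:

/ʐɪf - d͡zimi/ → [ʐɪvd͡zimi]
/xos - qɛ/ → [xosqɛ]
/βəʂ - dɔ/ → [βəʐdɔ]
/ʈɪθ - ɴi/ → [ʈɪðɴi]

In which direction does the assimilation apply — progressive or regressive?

regressive

Underlying /f/ is realised as [v] next to /d͡z/; /d͡z/ itself does not change.
The change voiceless → voiced matches the voicing of the following /d͡z/, identifying this as voicing assimilation.
Checking the remaining alternations: /ʂ/ → [ʐ] before /d/ (voiceless → voiced, matching voiced); /θ/ → [ð] before /ɴ/ (voiceless → voiced, matching voiced) — only voicing changes, and always toward the following segment.
Nothing changes in [xosqɛ]: there the adjacent consonants already agree in voicing (/s/ and /q/ are both voiceless), so this form is consistent with the same rule.
The trigger is the following segment, so the direction is regressive (anticipatory).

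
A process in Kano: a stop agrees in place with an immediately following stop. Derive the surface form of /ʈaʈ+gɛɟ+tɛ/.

The rule targets /ʈ/ (voiceless retroflex stop), which sits before the trigger /g/ (velar).
A voiceless velar stop is [k], so the surface segment is [k].
At the second juncture, /ɟ/ likewise becomes [d] adjacent to /t/.

[ʈakgɛdtɛ]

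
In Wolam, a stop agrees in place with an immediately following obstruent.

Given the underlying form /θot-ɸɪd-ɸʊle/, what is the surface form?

/t/ is a voiceless alveolar stop. The following trigger /ɸ/ is bilabial, so /t/ must become bilabial as well.
Changing only its place to bilabial gives [p] — the voiceless bilabial stop.
At the second juncture, /d/ likewise becomes [b] adjacent to /ɸ/.

[θopɸɪbɸʊle]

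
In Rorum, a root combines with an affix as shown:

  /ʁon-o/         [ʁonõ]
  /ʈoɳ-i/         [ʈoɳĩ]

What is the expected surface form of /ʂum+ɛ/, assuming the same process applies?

The data show progressive nasality assimilation (vowel nasalisation): /o/ → [õ] after /n/; /i/ → [ĩ] after /ɳ/ — a vowel is nasalised by an immediately preceding nasal consonant.
The vowel /ɛ/ is adjacent to the preceding nasal /m/, so it acquires [+nasal] and surfaces as [ɛ̃].

[ʂumɛ̃]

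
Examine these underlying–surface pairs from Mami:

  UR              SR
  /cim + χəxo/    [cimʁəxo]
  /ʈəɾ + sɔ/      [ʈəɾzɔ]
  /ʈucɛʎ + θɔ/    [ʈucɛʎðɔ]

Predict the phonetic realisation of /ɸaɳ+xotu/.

[ɸaɳɣotu]

The data show progressive voicing assimilation: /χ/ → [ʁ] after /m/; /s/ → [z] after /ɾ/; /θ/ → [ð] after /ʎ/. In each pair only voicing changes, matching the preceding consonant, while place and manner stay constant.
The rule targets /x/ (voiceless velar fricative), which sits after the trigger /ɳ/ (voiced).
The voiced velar fricative is [ɣ], so /x/ → [ɣ].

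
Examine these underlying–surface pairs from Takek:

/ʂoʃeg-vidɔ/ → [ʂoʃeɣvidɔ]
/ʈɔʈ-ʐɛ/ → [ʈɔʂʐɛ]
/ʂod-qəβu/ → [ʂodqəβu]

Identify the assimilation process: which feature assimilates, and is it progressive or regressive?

Underlying /g/ is realised as [ɣ] next to /v/; /v/ itself does not change.
The change stop → fricative matches the manner of the following /v/, identifying this as manner assimilation.
Place and voice are unchanged, so the assimilation is partial, not total.
The same holds elsewhere in the data: /ʈ/ → [ʂ] before /ʐ/ (stop → fricative, matching a fricative) — only manner changes, and always toward the following segment.
Nothing changes in [ʂodqəβu]: there the adjacent consonants already agree in manner (/d/ and /q/ are both stops), so this form is consistent with the same rule.
The trigger is the following segment, so the direction is regressive (anticipatory).

regressive manner assimilation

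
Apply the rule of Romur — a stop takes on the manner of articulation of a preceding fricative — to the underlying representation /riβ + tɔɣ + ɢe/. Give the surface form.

The rule targets /t/ (voiceless alveolar stop), which sits after the trigger /β/ (fricative).
The voiceless alveolar fricative is [s], so /t/ → [s].
The same rule applies at the second boundary: /ɢ/ → [ʁ] next to /ɣ/.

[riβsɔɣʁe]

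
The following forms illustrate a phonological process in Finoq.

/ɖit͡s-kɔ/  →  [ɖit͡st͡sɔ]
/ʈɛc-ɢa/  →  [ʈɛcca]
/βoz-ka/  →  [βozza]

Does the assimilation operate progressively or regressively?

progressive

Comparing underlying and surface forms, /k/ → [t͡s] is the alternation; the neighbouring /t͡s/ is constant.
The output [t͡s] is identical to the trigger /t͡s/ — every feature (place, manner, voicing) has been copied — so this is total assimilation.
The remaining alternations confirm this: /ɢ/ → [c] after /c/; /k/ → [z] after /z/ — in each case the output is a copy of the preceding consonant.
Since the segment that changes follows the conditioning segment, the assimilation is progressive.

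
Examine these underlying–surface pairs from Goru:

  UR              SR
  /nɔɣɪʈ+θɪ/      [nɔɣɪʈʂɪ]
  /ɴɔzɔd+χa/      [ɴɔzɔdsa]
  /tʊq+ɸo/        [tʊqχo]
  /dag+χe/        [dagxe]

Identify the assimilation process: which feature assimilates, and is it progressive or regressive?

progressive place assimilation

Underlying /θ/ is realised as [ʂ] next to /ʈ/; /ʈ/ itself does not change.
The change dental → retroflex matches the place of the preceding /ʈ/, identifying this as place assimilation.
Manner and voice are unchanged, so the assimilation is partial, not total.
Checking the remaining alternations: /χ/ → [s] after /d/ (uvular → alveolar, matching alveolar); /ɸ/ → [χ] after /q/ (bilabial → uvular, matching uvular); /χ/ → [x] after /g/ (uvular → velar, matching velar) — only place changes, and always toward the preceding segment.
The trigger is the preceding segment, so the direction is progressive (perseverative).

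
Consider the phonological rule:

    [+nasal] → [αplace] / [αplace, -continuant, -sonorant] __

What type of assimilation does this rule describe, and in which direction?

The rule copies the place features (abbreviated [place]) from the environment onto the target, so the assimilating feature is place.
Since the environment is written before the underscore, the trigger precedes the target; the direction is progressive.

progressive place assimilation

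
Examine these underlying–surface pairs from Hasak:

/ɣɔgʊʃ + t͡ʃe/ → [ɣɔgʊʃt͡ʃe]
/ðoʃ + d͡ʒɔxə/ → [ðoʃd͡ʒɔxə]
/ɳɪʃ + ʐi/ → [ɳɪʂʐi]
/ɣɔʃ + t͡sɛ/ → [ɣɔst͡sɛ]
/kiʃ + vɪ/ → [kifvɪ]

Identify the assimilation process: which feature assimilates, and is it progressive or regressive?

regressive place assimilation

The segment that alternates is /ʃ/, which surfaces as [ʂ] when adjacent to /ʐ/.
/ʃ/ is postalveolar while /ʐ/ is retroflex; the output [ʂ] is retroflex, matching the trigger — so the feature that spreads is place.
Manner and voice are unchanged, so the assimilation is partial, not total.
The other alternating forms pattern the same way: /ʃ/ → [s] before /t͡s/ (postalveolar → alveolar, matching alveolar); /ʃ/ → [f] before /v/ (postalveolar → labiodental, matching labiodental) — only place changes, and always toward the following segment.
No alternation appears in [ɣɔgʊʃt͡ʃe], [ðoʃd͡ʒɔxə]: there the adjacent consonants already agree in place (/ʃ/ and /t͡ʃ/ are both postalveolar; /ʃ/ and /d͡ʒ/ are both postalveolar), so these forms are consistent with the same rule.
Since the segment that changes precedes the conditioning segment, the assimilation is regressive.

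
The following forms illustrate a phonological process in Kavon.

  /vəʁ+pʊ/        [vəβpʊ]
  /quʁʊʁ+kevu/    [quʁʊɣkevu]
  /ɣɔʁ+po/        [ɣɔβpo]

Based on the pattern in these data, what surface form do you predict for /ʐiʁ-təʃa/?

[ʐiztəʃa]

The data show regressive place assimilation: /ʁ/ → [β] before /p/; /ʁ/ → [ɣ] before /k/. In each pair only place changes, matching the following consonant, while manner and voice stay constant.
The rule targets /ʁ/ (voiced uvular fricative), which sits before the trigger /t/ (alveolar).
The voiced alveolar fricative is [z], so /ʁ/ → [z].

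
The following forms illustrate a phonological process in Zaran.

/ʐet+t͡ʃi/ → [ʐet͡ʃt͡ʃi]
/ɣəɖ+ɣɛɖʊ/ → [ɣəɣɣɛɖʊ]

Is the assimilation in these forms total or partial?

The segment that alternates is /t/, which surfaces as [t͡ʃ] when adjacent to /t͡ʃ/.
The output [t͡ʃ] is identical to the trigger /t͡ʃ/ — every feature (place, manner, voicing) has been copied — so this is total assimilation.
The other form behaves the same way: /ɖ/ → [ɣ] before /ɣ/ — in each case the output is a copy of the following consonant.

total assimilation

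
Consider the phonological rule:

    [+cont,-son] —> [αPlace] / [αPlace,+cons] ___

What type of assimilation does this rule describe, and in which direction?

The rule copies the place features (abbreviated [Place]) from the environment onto the target, so the assimilating feature is place.
The conditioning segment sits to the left of the focus bar, meaning the trigger precedes the segment that changes — progressive assimilation.

progressive place assimilation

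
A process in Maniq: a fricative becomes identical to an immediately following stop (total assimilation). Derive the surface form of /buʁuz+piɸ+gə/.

[buʁuppiggə]

/z/ is the segment targeted by the rule; it sits immediately before /p/, so it assimilates completely and surfaces as [p].
At the second juncture, /ɸ/ likewise becomes [g] adjacent to /g/.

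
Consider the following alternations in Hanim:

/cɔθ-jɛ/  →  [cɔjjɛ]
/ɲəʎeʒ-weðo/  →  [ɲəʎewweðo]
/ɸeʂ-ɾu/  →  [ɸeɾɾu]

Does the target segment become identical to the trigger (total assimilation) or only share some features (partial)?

total assimilation

The segment that alternates is /θ/, which surfaces as [j] when adjacent to /j/.
The output [j] is identical to the trigger /j/ — every feature (place, manner, voicing) has been copied — so this is total assimilation.
The other forms behave the same way: /ʒ/ → [w] before /w/; /ʂ/ → [ɾ] before /ɾ/ — in each case the output is a copy of the following consonant.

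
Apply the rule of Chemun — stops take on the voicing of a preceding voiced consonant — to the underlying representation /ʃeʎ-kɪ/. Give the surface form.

The rule targets /k/ (voiceless velar stop), which sits after the trigger /ʎ/ (voiced).
The voiced velar stop is [g], so /k/ → [g].

[ʃeʎgɪ]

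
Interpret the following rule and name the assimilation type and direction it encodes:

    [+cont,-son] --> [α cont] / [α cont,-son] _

progressive manner assimilation

The shared variable α links the value of [cont] on the target to that of the neighbouring obstruent. [cont] distinguishes stops from fricatives — a manner-of-articulation feature — so this is manner assimilation.
Since the environment is written before the underscore, the trigger precedes the target; the direction is progressive.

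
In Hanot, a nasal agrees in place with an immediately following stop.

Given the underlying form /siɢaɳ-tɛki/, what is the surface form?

/ɳ/ is a voiced retroflex nasal. The following trigger /t/ is alveolar, so /ɳ/ must become alveolar as well.
The voiced alveolar nasal is [n], so /ɳ/ → [n].

[siɢantɛki]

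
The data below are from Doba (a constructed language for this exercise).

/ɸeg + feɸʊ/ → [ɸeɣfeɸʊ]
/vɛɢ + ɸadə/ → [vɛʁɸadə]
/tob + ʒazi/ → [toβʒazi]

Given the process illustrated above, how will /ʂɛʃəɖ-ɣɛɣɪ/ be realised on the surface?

[ʂɛʃəʐɣɛɣɪ]

The data show regressive manner assimilation: /g/ → [ɣ] before /f/; /ɢ/ → [ʁ] before /ɸ/; /b/ → [β] before /ʒ/. In each pair only manner changes, matching the following consonant, while place and voice stay constant.
/ɖ/ is a voiced retroflex stop. The following trigger /ɣ/ is a fricative, so /ɖ/ must become a fricative as well.
Changing only its manner to fricative gives [ʐ] — the voiced retroflex fricative.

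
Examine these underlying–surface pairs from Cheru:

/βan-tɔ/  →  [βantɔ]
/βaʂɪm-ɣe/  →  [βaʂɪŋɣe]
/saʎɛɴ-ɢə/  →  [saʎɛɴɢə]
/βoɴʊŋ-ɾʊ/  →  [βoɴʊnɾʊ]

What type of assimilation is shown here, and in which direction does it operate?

regressive place assimilation

The segment that alternates is /m/, which surfaces as [ŋ] when adjacent to /ɣ/.
The change bilabial → velar matches the place of the following /ɣ/, identifying this as place assimilation.
Manner and voice are unchanged, so the assimilation is partial, not total.
The other alternating form patterns the same way: /ŋ/ → [n] before /ɾ/ (velar → alveolar, matching alveolar) — only place changes, and always toward the following segment.
No alternation appears in [βantɔ], [saʎɛɴɢə]: there the adjacent consonants already agree in place (/n/ and /t/ are both alveolar; /ɴ/ and /ɢ/ are both uvular), so these forms are consistent with the same rule.
The trigger is the following segment, so the direction is regressive (anticipatory).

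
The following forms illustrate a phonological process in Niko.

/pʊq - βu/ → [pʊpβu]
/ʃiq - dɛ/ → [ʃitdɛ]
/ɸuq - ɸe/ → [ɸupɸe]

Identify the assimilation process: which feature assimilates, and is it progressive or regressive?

regressive place assimilation

Underlying /q/ is realised as [p] next to /β/; /β/ itself does not change.
The change uvular → bilabial matches the place of the following /β/, identifying this as place assimilation.
Manner and voice are unchanged, so the assimilation is partial, not total.
The same holds elsewhere in the data: /q/ → [t] before /d/ (uvular → alveolar, matching alveolar); /q/ → [p] before /ɸ/ (uvular → bilabial, matching bilabial) — only place changes, and always toward the following segment.
Since the segment that changes precedes the conditioning segment, the assimilation is regressive.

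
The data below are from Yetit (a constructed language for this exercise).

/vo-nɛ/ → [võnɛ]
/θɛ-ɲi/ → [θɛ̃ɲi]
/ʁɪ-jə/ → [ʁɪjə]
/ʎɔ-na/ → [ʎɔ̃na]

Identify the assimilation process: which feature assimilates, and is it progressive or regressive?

The vowel /o/ surfaces as nasalised [õ] next to the following nasal /n/ — it has acquired the [+nasal] feature of its neighbour.
The other forms show the same pattern: /ɛ/ → [ɛ̃] before /ɲ/; /ɔ/ → [ɔ̃] before /n/ — each time a vowel is nasalised next to a following nasal.
No change occurs in [ʁɪjə] because the vowel at the boundary is adjacent to an oral consonant, not a nasal (/ɪ/ next to /j/).
Because the conditioning nasal is to the right of the vowel that changes, the process is regressive (anticipatory).

regressive nasality assimilation (vowel nasalisation)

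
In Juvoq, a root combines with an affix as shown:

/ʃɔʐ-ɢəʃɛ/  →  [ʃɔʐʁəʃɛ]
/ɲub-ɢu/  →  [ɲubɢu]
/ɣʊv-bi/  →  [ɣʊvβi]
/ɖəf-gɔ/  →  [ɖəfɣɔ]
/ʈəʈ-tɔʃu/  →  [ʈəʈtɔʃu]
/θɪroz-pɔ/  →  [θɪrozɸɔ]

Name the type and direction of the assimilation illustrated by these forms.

Underlying /ɢ/ is realised as [ʁ] next to /ʐ/; /ʐ/ itself does not change.
The change stop → fricative matches the manner of the preceding /ʐ/, identifying this as manner assimilation.
Place and voice are unchanged, so the assimilation is partial, not total.
Checking the remaining alternations: /b/ → [β] after /v/ (stop → fricative, matching a fricative); /g/ → [ɣ] after /f/ (stop → fricative, matching a fricative); /p/ → [ɸ] after /z/ (stop → fricative, matching a fricative) — only manner changes, and always toward the preceding segment.
No alternation appears in [ɲubɢu], [ʈəʈtɔʃu]: there the adjacent consonants already agree in manner (/ɢ/ and /b/ are both stops; /t/ and /ʈ/ are both stops), so these forms are consistent with the same rule.
The trigger is the preceding segment, so the direction is progressive (perseverative).

progressive manner assimilation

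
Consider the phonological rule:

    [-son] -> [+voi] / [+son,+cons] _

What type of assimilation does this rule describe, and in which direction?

progressive voicing assimilation

The target ([-son], obstruents) acquires [+voi] next to a sonorant consonant ([+son,+cons]) — it takes on the voicing of its neighbour, so the feature that spreads is voicing.
The conditioning segment sits to the left of the focus bar, meaning the trigger precedes the segment that changes — progressive assimilation.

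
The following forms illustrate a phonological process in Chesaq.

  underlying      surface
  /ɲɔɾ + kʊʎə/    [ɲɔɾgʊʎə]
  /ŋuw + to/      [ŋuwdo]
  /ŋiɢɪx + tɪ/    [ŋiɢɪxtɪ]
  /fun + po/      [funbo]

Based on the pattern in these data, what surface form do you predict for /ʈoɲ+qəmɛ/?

The data show progressive voicing assimilation: /k/ → [g] after /ɾ/; /t/ → [d] after /w/; /p/ → [b] after /n/. In each pair only voicing changes, matching the preceding consonant, while place and manner stay constant.
Nothing changes in [ŋiɢɪxtɪ]: there the adjacent consonants already agree in voicing (/t/ and /x/ are both voiceless), so this form is consistent with the same rule.
/q/ is a voiceless uvular stop. The preceding trigger /ɲ/ is voiced, so /q/ must become voiced as well.
The voiced uvular stop is [ɢ], so /q/ → [ɢ].

[ʈoɲɢəmɛ]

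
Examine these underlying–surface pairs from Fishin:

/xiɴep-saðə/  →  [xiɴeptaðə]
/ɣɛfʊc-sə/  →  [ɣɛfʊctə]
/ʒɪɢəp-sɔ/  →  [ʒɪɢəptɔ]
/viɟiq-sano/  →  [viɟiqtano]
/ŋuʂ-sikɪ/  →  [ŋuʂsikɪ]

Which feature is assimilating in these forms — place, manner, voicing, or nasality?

Comparing underlying and surface forms, /s/ → [t] is the alternation; the neighbouring /p/ is constant.
/s/ is a fricative while /p/ is a stop; the output [t] is a stop, matching the trigger — so the feature that spreads is manner.
Checking the remaining alternations: /s/ → [t] after /c/ (fricative → stop, matching a stop); /s/ → [t] after /q/ (fricative → stop, matching a stop) — only manner changes, and always toward the preceding segment.
Nothing changes in [ŋuʂsikɪ]: there the adjacent consonants already agree in manner (/s/ and /ʂ/ are both fricatives), so this form is consistent with the same rule.

manner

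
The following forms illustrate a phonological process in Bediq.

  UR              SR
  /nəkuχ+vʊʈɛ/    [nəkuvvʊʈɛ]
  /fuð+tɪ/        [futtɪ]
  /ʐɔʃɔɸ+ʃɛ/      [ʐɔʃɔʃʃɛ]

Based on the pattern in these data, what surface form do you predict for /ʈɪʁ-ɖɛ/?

The data show regressive total assimilation (/χ/ → [v] before /v/; /ð/ → [t] before /t/; /ɸ/ → [ʃ] before /ʃ/): in every case the target segment becomes identical to its following neighbour, copying more than a single feature.
/ʁ/ is the segment targeted by the rule; it sits immediately before /ɖ/, so it assimilates completely and surfaces as [ɖ].

[ʈɪɖɖɛ]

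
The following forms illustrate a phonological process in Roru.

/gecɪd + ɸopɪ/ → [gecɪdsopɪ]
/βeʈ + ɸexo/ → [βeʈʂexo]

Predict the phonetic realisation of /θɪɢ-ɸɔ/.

The data show progressive place assimilation: /ɸ/ → [s] after /d/; /ɸ/ → [ʂ] after /ʈ/. In each pair only place changes, matching the preceding consonant, while manner and voice stay constant.
The rule targets /ɸ/ (voiceless bilabial fricative), which sits after the trigger /ɢ/ (uvular).
The voiceless uvular fricative is [χ], so /ɸ/ → [χ].

[θɪɢχɔ]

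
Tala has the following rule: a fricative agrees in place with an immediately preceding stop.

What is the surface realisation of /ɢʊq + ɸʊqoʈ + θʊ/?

/ɸ/ is a voiceless bilabial fricative. The preceding trigger /q/ is uvular, so /ɸ/ must become uvular as well.
A voiceless uvular fricative is [χ], so the surface segment is [χ].
The same rule applies at the second boundary: /θ/ → [ʂ] next to /ʈ/.

[ɢʊqχʊqoʈʂʊ]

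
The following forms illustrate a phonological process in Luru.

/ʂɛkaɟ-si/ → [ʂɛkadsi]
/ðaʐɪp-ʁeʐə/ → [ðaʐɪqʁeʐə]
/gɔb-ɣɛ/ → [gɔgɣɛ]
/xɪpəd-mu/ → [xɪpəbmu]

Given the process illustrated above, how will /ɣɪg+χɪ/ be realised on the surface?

[ɣɪɢχɪ]

The data show regressive place assimilation: /ɟ/ → [d] before /s/; /p/ → [q] before /ʁ/; /b/ → [g] before /ɣ/; /d/ → [b] before /m/. In each pair only place changes, matching the following consonant, while manner and voice stay constant.
/g/ is a voiced velar stop. The following trigger /χ/ is uvular, so /g/ must become uvular as well.
The voiced uvular stop is [ɢ], so /g/ → [ɢ].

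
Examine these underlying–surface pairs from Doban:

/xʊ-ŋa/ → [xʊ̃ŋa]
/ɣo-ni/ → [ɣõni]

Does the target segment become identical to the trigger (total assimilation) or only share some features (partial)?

The vowel /ʊ/ surfaces as nasalised [ʊ̃] next to the following nasal /ŋ/ — it has acquired the [+nasal] feature of its neighbour.
The other form shows the same pattern: /o/ → [õ] before /n/ — each time a vowel is nasalised next to a following nasal.

partial assimilation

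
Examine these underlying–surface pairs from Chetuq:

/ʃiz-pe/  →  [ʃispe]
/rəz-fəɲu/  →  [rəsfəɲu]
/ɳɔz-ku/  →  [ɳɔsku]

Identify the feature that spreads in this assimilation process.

voicing

Comparing underlying and surface forms, /z/ → [s] is the alternation; the neighbouring /p/ is constant.
/z/ is voiced while /p/ is voiceless; the output [s] is voiceless, matching the trigger — so the feature that spreads is voicing.
The other alternating forms pattern the same way: /z/ → [s] before /f/ (voiced → voiceless, matching voiceless); /z/ → [s] before /k/ (voiced → voiceless, matching voiceless) — only voicing changes, and always toward the following segment.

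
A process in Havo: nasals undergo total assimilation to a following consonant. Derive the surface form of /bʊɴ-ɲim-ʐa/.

[bʊɲɲiʐʐa]

/ɴ/ is the segment targeted by the rule; it sits immediately before /ɲ/, so it assimilates completely and surfaces as [ɲ].
At the second juncture, /m/ likewise becomes [ʐ] adjacent to /ʐ/.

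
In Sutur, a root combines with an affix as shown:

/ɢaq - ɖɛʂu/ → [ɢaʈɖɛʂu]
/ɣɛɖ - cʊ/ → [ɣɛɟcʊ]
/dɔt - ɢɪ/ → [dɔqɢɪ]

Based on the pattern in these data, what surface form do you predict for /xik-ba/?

The data show regressive place assimilation: /q/ → [ʈ] before /ɖ/; /ɖ/ → [ɟ] before /c/; /t/ → [q] before /ɢ/. In each pair only place changes, matching the following consonant, while manner and voice stay constant.
/k/ is a voiceless velar stop. The following trigger /b/ is bilabial, so /k/ must become bilabial as well.
Changing only its place to bilabial gives [p] — the voiceless bilabial stop.

[xipba]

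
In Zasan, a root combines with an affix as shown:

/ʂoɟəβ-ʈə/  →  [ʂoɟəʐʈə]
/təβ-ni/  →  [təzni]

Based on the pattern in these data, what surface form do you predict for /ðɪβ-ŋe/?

[ðɪɣŋe]

The data show regressive place assimilation: /β/ → [ʐ] before /ʈ/; /β/ → [z] before /n/. In each pair only place changes, matching the following consonant, while manner and voice stay constant.
/β/ is a voiced bilabial fricative. The following trigger /ŋ/ is velar, so /β/ must become velar as well.
Changing only its place to velar gives [ɣ] — the voiced velar fricative.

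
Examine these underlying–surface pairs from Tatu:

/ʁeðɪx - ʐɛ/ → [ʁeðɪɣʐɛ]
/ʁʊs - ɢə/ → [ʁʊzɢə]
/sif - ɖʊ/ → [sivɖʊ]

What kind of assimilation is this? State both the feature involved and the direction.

Underlying /x/ is realised as [ɣ] next to /ʐ/; /ʐ/ itself does not change.
/x/ is voiceless while /ʐ/ is voiced; the output [ɣ] is voiced, matching the trigger — so the feature that spreads is voicing.
Place and manner are unchanged, so the assimilation is partial, not total.
The same holds elsewhere in the data: /s/ → [z] before /ɢ/ (voiceless → voiced, matching voiced); /f/ → [v] before /ɖ/ (voiceless → voiced, matching voiced) — only voicing changes, and always toward the following segment.
The trigger is the following segment, so the direction is regressive (anticipatory).

regressive voicing assimilation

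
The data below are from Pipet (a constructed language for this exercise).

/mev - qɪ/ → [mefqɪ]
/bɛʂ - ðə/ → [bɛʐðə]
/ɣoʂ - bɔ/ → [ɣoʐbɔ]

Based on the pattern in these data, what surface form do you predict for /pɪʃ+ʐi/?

The data show regressive voicing assimilation: /v/ → [f] before /q/; /ʂ/ → [ʐ] before /ð/; /ʂ/ → [ʐ] before /b/. In each pair only voicing changes, matching the following consonant, while place and manner stay constant.
The rule targets /ʃ/ (voiceless postalveolar fricative), which sits before the trigger /ʐ/ (voiced).
Changing only its voicing to voiced gives [ʒ] — the voiced postalveolar fricative.

[pɪʒʐi]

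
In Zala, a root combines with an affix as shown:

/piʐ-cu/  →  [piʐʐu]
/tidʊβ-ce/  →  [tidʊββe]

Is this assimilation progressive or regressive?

progressive

The segment that alternates is /c/, which surfaces as [ʐ] when adjacent to /ʐ/.
The output [ʐ] is identical to the trigger /ʐ/ — every feature (place, manner, voicing) has been copied — so this is total assimilation.
The remaining alternation confirms this: /c/ → [β] after /β/ — in each case the output is a copy of the preceding consonant.
The trigger is the preceding segment, so the direction is progressive (perseverative).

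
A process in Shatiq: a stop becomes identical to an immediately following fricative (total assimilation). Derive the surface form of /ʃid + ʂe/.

/d/ is the segment targeted by the rule; it sits immediately before /ʂ/, so it assimilates completely and surfaces as [ʂ].

[ʃiʂʂe]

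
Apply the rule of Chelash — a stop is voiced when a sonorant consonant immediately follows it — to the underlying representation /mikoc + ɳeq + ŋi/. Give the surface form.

[mikoɟɳeɢŋi]

/c/ is a voiceless palatal stop. The following trigger /ɳ/ is voiced, so /c/ must become voiced as well.
The voiced palatal stop is [ɟ], so /c/ → [ɟ].
At the second juncture, /q/ likewise becomes [ɢ] adjacent to /ŋ/.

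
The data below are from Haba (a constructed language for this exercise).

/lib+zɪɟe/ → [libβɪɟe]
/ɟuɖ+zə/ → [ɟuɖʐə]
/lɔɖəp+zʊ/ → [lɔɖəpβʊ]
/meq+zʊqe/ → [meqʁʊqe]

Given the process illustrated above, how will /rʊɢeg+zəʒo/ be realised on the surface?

The data show progressive place assimilation: /z/ → [β] after /b/; /z/ → [ʐ] after /ɖ/; /z/ → [β] after /p/; /z/ → [ʁ] after /q/. In each pair only place changes, matching the preceding consonant, while manner and voice stay constant.
The rule targets /z/ (voiced alveolar fricative), which sits after the trigger /g/ (velar).
Changing only its place to velar gives [ɣ] — the voiced velar fricative.

[rʊɢegɣəʒo]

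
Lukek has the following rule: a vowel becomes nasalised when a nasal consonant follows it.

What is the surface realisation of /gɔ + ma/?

[gɔ̃ma]

/ɔ/ sits next to the nasal /m/ and is therefore nasalised to [ɔ̃].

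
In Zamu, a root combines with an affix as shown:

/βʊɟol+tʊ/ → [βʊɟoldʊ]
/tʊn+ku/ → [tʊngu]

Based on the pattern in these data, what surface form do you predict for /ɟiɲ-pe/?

The data show progressive voicing assimilation: /t/ → [d] after /l/; /k/ → [g] after /n/. In each pair only voicing changes, matching the preceding consonant, while place and manner stay constant.
/p/ is a voiceless bilabial stop. The preceding trigger /ɲ/ is voiced, so /p/ must become voiced as well.
Changing only its voicing to voiced gives [b] — the voiced bilabial stop.

[ɟiɲbe]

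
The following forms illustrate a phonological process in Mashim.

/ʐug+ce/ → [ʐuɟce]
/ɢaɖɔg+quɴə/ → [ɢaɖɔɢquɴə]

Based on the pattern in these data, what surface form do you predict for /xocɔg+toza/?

[xocɔdtoza]

The data show regressive place assimilation: /g/ → [ɟ] before /c/; /g/ → [ɢ] before /q/. In each pair only place changes, matching the following consonant, while manner and voice stay constant.
The rule targets /g/ (voiced velar stop), which sits before the trigger /t/ (alveolar).
Changing only its place to alveolar gives [d] — the voiced alveolar stop.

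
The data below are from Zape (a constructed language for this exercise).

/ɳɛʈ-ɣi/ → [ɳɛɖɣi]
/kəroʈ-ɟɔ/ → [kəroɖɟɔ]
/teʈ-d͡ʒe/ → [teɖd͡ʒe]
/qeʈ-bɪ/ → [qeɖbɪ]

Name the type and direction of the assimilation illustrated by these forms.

regressive voicing assimilation

Comparing underlying and surface forms, /ʈ/ → [ɖ] is the alternation; the neighbouring /ɣ/ is constant.
/ʈ/ is voiceless while /ɣ/ is voiced; the output [ɖ] is voiced, matching the trigger — so the feature that spreads is voicing.
Place and manner are unchanged, so the assimilation is partial, not total.
The other alternating forms pattern the same way: /ʈ/ → [ɖ] before /ɟ/ (voiceless → voiced, matching voiced); /ʈ/ → [ɖ] before /d͡ʒ/ (voiceless → voiced, matching voiced); /ʈ/ → [ɖ] before /b/ (voiceless → voiced, matching voiced) — only voicing changes, and always toward the following segment.
The trigger is the following segment, so the direction is regressive (anticipatory).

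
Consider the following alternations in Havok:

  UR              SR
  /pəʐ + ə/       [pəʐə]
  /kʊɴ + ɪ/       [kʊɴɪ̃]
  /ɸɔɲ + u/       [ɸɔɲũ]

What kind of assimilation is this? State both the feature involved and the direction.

progressive nasality assimilation (vowel nasalisation)

The vowel /ɪ/ surfaces as nasalised [ɪ̃] next to the preceding nasal /ɴ/ — it has acquired the [+nasal] feature of its neighbour.
Likewise in the remaining data: /u/ → [ũ] after /ɲ/ — each time a vowel is nasalised next to a preceding nasal.
No change occurs in [pəʐə] because the vowel at the boundary is adjacent to an oral consonant, not a nasal (/ə/ next to /ʐ/).
Because the conditioning nasal is to the left of the vowel that changes, the process is progressive (perseverative).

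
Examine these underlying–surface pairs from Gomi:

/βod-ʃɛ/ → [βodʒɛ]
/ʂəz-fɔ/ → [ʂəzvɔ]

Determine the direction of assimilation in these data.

progressive

Comparing underlying and surface forms, /ʃ/ → [ʒ] is the alternation; the neighbouring /d/ is constant.
/ʃ/ is voiceless while /d/ is voiced; the output [ʒ] is voiced, matching the trigger — so the feature that spreads is voicing.
The other alternating form patterns the same way: /f/ → [v] after /z/ (voiceless → voiced, matching voiced) — only voicing changes, and always toward the preceding segment.
Since the segment that changes follows the conditioning segment, the assimilation is progressive.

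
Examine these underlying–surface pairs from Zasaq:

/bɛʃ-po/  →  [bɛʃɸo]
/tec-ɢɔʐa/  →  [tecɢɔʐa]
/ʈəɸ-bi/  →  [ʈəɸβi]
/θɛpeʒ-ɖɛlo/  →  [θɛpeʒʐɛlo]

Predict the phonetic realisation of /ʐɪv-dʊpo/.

The data show progressive manner assimilation: /p/ → [ɸ] after /ʃ/; /b/ → [β] after /ɸ/; /ɖ/ → [ʐ] after /ʒ/. In each pair only manner changes, matching the preceding consonant, while place and voice stay constant.
Nothing changes in [tecɢɔʐa]: there the adjacent consonants already agree in manner (/ɢ/ and /c/ are both stops), so this form is consistent with the same rule.
The rule targets /d/ (voiced alveolar stop), which sits after the trigger /v/ (fricative).
The voiced alveolar fricative is [z], so /d/ → [z].

[ʐɪvzʊpo]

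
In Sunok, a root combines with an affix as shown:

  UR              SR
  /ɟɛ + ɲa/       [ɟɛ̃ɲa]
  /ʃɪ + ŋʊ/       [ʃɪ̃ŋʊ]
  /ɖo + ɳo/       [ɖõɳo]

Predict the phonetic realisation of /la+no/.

The data show regressive nasality assimilation (vowel nasalisation): /ɛ/ → [ɛ̃] before /ɲ/; /ɪ/ → [ɪ̃] before /ŋ/; /o/ → [õ] before /ɳ/ — a vowel is nasalised by an immediately following nasal consonant.
The vowel /a/ is adjacent to the following nasal /n/, so it acquires [+nasal] and surfaces as [ã].

[lãno]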